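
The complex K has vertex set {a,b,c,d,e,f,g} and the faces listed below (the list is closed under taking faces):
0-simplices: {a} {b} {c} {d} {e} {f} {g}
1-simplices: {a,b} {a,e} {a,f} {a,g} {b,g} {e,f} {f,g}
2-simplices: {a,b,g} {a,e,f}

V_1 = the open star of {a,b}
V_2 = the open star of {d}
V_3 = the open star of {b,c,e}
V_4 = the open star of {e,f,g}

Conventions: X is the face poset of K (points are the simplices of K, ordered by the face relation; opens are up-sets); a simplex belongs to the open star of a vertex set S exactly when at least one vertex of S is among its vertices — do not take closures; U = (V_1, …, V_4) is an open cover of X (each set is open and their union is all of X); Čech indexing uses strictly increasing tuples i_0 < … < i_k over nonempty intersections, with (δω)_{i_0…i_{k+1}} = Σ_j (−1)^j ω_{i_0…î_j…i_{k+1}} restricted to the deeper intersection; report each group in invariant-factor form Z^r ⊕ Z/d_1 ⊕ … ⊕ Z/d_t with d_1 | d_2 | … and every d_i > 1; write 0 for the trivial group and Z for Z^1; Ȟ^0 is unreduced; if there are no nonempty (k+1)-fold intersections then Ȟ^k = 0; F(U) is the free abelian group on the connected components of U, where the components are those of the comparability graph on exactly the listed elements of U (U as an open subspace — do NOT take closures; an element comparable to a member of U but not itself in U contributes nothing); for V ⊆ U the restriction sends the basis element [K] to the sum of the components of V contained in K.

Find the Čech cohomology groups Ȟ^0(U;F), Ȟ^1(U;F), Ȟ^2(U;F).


Ȟ^0(U;F) ≅ Z^3; Ȟ^1(U;F) ≅ Z; Ȟ^2(U;F) ≅ 0

nerve of the cover:
  V1={{a},{b},{a,b},{a,e},{a,f},{a,g},{b,g},{a,b,g},{a,e,f}} V2={{d}} V3={{b},{c},{e},{a,b},{a,e},{b,g},{e,f},{a,b,g},{a,e,f}} V4={{e},{f},{g},{a,e},{a,f},{a,g},{b,g},{e,f},{f,g},{a,b,g},{a,e,f}}
  V13={{b},{a,b},{a,e},{b,g},{a,b,g},{a,e,f}} V14={{a,e},{a,f},{a,g},{b,g},{a,b,g},{a,e,f}} V34={{e},{a,e},{b,g},{e,f},{a,b,g},{a,e,f}}
  V134={{a,e},{b,g},{a,b,g},{a,e,f}}
components per intersection:
  V1: {{a},{b},{a,b},{a,e},{a,f},{a,g},{b,g},{a,b,g},{a,e,f}}
  V2: {{d}}
  V3: {{b},{a,b},{b,g},{a,b,g}} {{c}} {{e},{a,e},{e,f},{a,e,f}}
  V4: {{e},{f},{g},{a,e},{a,f},{a,g},{b,g},{e,f},{f,g},{a,b,g},{a,e,f}}
  V13: {{b},{a,b},{b,g},{a,b,g}} {{a,e},{a,e,f}}
  V14: {{a,e},{a,f},{a,e,f}} {{a,g},{b,g},{a,b,g}}
  V34: {{e},{a,e},{e,f},{a,e,f}} {{b,g},{a,b,g}}
  V134: {{a,e},{a,e,f}} {{b,g},{a,b,g}}
C dims 6,6,2; δ0: rk 3, SNF 1^3; δ1: rk 2, SNF 1^2
Ȟ^0 = (6 − 3) − 0 = 3, so Ȟ^0 ≅ Z^3
Ȟ^1 = (6 − 2) − 3 = 1, so Ȟ^1 ≅ Z
Ȟ^2 = (2 − 0) − 2 = 0, so Ȟ^2 ≅ 0


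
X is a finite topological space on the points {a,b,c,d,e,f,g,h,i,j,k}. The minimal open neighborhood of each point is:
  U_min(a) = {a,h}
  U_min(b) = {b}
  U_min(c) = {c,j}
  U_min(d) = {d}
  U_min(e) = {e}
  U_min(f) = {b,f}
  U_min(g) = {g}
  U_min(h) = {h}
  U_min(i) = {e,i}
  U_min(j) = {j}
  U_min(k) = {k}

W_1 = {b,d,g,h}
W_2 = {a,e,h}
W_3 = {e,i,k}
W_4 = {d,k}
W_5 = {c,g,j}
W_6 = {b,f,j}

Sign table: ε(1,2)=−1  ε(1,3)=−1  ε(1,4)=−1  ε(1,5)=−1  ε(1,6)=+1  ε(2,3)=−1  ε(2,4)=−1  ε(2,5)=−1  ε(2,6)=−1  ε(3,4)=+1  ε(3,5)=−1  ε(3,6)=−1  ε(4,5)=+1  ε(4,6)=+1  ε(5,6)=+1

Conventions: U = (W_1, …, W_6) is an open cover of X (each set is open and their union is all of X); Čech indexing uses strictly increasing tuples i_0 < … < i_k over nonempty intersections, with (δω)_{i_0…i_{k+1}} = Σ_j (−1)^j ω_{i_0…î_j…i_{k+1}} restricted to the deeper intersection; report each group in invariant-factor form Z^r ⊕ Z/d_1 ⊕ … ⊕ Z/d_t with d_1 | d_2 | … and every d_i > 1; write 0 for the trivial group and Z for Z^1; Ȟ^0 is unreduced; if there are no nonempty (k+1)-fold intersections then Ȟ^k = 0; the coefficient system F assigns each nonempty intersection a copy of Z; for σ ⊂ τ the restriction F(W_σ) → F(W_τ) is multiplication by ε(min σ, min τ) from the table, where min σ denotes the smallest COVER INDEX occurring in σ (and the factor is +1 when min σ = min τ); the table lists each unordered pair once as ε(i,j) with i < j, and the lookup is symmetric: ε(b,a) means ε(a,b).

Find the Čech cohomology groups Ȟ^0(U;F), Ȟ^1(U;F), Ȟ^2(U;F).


Ȟ^0 = 0, Ȟ^1 = Z ⊕ Z/2, Ȟ^2 = 0

cover nerve:
  W12={h} W14={d} W15={g} W16={b} W23={e} W34={k} W56={j}
C dims 6,7; δ0: rk 6, SNF 1^5·2
Ȟ^0: (6−6)−0=0 ⇒ 0
Ȟ^1: (7−0)−6=1 plus torsion [2] ⇒ Z ⊕ Z/2
Ȟ^2: (0−0)−0=0 ⇒ 0


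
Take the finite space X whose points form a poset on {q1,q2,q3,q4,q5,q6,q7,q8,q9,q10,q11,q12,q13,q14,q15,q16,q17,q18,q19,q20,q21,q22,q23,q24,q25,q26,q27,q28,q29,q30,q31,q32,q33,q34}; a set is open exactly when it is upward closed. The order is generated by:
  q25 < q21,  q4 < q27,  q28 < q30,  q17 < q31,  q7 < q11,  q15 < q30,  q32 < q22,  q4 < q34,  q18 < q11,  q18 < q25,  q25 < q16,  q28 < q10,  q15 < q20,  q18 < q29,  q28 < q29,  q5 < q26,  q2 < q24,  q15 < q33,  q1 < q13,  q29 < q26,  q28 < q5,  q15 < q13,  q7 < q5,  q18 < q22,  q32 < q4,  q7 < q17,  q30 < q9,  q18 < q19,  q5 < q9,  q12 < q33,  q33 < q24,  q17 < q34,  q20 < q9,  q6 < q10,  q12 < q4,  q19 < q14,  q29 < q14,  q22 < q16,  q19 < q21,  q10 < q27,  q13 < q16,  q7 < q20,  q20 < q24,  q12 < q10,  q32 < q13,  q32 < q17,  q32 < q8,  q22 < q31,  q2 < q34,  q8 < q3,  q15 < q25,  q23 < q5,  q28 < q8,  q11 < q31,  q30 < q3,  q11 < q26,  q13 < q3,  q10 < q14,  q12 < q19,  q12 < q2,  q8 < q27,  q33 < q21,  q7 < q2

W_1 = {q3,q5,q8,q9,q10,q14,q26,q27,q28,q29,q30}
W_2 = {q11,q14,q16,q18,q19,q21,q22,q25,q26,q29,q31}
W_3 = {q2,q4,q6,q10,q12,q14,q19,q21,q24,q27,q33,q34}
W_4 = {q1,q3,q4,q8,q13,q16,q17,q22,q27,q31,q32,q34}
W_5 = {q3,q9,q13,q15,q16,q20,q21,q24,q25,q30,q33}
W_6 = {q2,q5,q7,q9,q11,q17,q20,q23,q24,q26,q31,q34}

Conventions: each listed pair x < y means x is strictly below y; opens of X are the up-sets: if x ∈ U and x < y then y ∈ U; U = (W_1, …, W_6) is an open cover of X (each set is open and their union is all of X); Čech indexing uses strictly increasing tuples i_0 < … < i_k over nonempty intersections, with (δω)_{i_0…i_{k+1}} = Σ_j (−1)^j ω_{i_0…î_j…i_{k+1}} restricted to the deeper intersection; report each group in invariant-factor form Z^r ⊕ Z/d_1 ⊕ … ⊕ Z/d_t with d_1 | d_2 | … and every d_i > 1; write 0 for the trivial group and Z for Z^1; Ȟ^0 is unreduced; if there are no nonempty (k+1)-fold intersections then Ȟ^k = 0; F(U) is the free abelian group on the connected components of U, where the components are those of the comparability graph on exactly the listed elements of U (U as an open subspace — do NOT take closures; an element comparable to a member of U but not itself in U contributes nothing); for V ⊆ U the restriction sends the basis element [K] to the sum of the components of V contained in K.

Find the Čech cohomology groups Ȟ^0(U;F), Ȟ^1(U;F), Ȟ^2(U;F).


Ȟ^0(U;F) ≅ Z, Ȟ^1(U;F) ≅ 0 and Ȟ^2(U;F) ≅ Z/2

nerve simplices:
  W12={q14,q26,q29} W13={q10,q14,q27} W14={q3,q8,q27} W15={q3,q9,q30} W16={q5,q9,q26} W23={q14,q19,q21} W24={q16,q22,q31} W25={q16,q21,q25} W26={q11,q26,q31} W34={q4,q27,q34} W35={q21,q24,q33} W36={q2,q24,q34} W45={q3,q13,q16} W46={q17,q31,q34} W56={q9,q20,q24}
  W123={q14} W126={q26} W134={q27} W145={q3} W156={q9} W235={q21} W245={q16} W246={q31} W346={q34} W356={q24}
components per intersection:
  W1: {q3,q5,q8,q9,q10,q14,q26,q27,q28,q29,q30}
  W2: {q11,q14,q16,q18,q19,q21,q22,q25,q26,q29,q31}
  W3: {q2,q4,q6,q10,q12,q14,q19,q21,q24,q27,q33,q34}
  W4: {q1,q3,q4,q8,q13,q16,q17,q22,q27,q31,q32,q34}
  W5: {q3,q9,q13,q15,q16,q20,q21,q24,q25,q30,q33}
  W6: {q2,q5,q7,q9,q11,q17,q20,q23,q24,q26,q31,q34}
  W12: {q14,q26,q29}
  W13: {q10,q14,q27}
  W14: {q3,q8,q27}
  W15: {q3,q9,q30}
  W16: {q5,q9,q26}
  W23: {q14,q19,q21}
  W24: {q16,q22,q31}
  W25: {q16,q21,q25}
  W26: {q11,q26,q31}
  W34: {q4,q27,q34}
  W35: {q21,q24,q33}
  W36: {q2,q24,q34}
  W45: {q3,q13,q16}
  W46: {q17,q31,q34}
  W56: {q9,q20,q24}
  W123: {q14}
  W126: {q26}
  W134: {q27}
  W145: {q3}
  W156: {q9}
  W235: {q21}
  W245: {q16}
  W246: {q31}
  W346: {q34}
  W356: {q24}
C dims 6,15,10; δ0: rk 5, SNF 1^5; δ1: rk 10, SNF 1^9·2
degree 0: 6−5−0 = 1 → Ȟ^0 ≅ Z
degree 1: 15−10−5 = 0 → Ȟ^1 ≅ 0
degree 2: 10−0−10 = 0 plus torsion [2] → Ȟ^2 ≅ Z/2


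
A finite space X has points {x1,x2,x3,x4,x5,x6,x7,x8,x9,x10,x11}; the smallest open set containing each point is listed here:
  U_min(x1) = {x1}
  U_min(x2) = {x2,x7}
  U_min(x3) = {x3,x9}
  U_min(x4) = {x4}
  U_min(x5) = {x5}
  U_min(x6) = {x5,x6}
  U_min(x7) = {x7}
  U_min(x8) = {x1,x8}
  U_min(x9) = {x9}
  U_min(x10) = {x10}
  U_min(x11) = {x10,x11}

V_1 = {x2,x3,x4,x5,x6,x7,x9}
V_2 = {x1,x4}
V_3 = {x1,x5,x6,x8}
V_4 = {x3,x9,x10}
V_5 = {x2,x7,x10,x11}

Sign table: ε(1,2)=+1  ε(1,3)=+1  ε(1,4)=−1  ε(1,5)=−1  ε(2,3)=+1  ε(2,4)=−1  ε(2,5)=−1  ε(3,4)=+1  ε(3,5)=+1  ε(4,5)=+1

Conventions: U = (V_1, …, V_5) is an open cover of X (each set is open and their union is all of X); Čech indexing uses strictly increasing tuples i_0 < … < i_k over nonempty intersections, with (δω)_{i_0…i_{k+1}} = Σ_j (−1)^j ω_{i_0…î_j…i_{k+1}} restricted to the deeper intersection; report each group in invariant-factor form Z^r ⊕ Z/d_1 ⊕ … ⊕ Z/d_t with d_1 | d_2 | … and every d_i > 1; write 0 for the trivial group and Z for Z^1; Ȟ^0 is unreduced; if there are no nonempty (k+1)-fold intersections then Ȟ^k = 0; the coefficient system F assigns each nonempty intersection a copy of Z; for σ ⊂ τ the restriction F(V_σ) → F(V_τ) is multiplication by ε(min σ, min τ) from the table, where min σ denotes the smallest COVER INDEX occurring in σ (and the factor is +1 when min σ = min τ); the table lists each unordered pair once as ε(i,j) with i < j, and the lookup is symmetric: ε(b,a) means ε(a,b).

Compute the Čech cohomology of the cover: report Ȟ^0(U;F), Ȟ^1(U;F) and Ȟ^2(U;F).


Ȟ^0(U;F) ≅ Z, Ȟ^1(U;F) ≅ Z^2, Ȟ^2(U;F) ≅ 0

nonempty overlaps:
  V12={x4} V13={x5,x6} V14={x3,x9} V15={x2,x7} V23={x1} V45={x10}
C dims 5,6; δ0: rk 4, SNF 1^4
degree 0: 5−4−0 = 1 → Ȟ^0 ≅ Z
degree 1: 6−0−4 = 2 → Ȟ^1 ≅ Z^2
degree 2: 0−0−0 = 0 → Ȟ^2 ≅ 0


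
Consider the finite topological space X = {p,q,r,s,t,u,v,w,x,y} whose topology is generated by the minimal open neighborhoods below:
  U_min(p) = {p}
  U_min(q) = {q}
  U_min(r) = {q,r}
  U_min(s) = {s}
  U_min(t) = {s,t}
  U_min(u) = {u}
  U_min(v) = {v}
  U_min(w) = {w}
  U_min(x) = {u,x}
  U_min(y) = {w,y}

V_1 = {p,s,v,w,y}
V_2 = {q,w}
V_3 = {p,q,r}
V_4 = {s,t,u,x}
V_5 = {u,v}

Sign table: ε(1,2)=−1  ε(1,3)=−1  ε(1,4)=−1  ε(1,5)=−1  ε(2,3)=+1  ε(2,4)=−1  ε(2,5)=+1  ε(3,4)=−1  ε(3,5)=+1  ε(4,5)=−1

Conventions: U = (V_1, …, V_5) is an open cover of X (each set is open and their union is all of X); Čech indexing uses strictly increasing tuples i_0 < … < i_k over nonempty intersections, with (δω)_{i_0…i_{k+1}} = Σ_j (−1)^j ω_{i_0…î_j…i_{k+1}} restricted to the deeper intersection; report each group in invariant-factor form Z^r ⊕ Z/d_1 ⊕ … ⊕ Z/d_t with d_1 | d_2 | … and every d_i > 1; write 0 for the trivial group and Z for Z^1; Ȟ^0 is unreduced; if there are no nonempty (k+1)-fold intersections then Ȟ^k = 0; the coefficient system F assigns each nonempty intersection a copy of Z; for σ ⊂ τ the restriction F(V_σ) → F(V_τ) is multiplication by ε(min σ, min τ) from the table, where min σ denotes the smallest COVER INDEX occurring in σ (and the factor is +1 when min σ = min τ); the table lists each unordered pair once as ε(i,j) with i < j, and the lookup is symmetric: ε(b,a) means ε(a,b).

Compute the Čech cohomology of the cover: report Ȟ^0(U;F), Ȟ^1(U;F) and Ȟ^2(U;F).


nonempty intersections:
  V12={w} V13={p} V14={s} V15={v} V23={q} V45={u}
C dims 5,6; δ0: rk 5, SNF 1^4·2
Ȟ^0: (5−5)−0=0 ⇒ 0
Ȟ^1: (6−0)−5=1 plus torsion [2] ⇒ Z ⊕ Z/2
Ȟ^2: (0−0)−0=0 ⇒ 0

Ȟ^0 = 0, Ȟ^1 = Z ⊕ Z/2 and Ȟ^2 = 0


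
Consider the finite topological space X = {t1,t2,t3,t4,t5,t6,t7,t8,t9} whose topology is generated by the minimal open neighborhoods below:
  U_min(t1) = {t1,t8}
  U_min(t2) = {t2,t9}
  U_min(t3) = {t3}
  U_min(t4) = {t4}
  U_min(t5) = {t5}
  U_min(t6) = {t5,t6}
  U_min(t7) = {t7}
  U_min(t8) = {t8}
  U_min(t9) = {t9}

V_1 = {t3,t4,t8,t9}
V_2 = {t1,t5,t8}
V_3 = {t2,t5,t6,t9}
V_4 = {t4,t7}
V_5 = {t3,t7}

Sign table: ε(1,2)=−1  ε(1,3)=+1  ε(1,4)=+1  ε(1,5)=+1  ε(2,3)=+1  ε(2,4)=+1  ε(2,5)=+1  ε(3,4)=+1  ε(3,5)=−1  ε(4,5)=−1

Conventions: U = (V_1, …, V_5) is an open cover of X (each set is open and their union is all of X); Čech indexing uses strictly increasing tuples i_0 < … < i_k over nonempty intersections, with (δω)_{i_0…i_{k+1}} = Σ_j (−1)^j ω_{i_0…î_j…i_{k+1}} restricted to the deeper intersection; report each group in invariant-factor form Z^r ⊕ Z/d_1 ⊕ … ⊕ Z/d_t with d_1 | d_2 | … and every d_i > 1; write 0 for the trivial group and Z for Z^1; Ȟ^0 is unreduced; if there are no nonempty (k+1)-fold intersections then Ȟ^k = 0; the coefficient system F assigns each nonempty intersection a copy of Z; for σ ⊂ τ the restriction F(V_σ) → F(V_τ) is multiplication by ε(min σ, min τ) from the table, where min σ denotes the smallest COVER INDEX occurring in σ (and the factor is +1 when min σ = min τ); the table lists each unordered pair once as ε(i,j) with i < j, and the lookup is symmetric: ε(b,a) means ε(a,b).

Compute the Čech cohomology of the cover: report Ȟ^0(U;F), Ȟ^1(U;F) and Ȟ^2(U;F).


intersection data:
  V12={t8} V13={t9} V14={t4} V15={t3} V23={t5} V45={t7}
C dims 5,6; δ0: rk 5, SNF 1^4·2
Ȟ^0 = (5 − 5) − 0 = 0, so Ȟ^0 ≅ 0
Ȟ^1 = (6 − 0) − 5 = 1 plus torsion [2], so Ȟ^1 ≅ Z ⊕ Z/2
Ȟ^2 = (0 − 0) − 0 = 0, so Ȟ^2 ≅ 0

Ȟ^0(U;F) ≅ 0,  Ȟ^1(U;F) ≅ Z ⊕ Z/2,  Ȟ^2(U;F) ≅ 0


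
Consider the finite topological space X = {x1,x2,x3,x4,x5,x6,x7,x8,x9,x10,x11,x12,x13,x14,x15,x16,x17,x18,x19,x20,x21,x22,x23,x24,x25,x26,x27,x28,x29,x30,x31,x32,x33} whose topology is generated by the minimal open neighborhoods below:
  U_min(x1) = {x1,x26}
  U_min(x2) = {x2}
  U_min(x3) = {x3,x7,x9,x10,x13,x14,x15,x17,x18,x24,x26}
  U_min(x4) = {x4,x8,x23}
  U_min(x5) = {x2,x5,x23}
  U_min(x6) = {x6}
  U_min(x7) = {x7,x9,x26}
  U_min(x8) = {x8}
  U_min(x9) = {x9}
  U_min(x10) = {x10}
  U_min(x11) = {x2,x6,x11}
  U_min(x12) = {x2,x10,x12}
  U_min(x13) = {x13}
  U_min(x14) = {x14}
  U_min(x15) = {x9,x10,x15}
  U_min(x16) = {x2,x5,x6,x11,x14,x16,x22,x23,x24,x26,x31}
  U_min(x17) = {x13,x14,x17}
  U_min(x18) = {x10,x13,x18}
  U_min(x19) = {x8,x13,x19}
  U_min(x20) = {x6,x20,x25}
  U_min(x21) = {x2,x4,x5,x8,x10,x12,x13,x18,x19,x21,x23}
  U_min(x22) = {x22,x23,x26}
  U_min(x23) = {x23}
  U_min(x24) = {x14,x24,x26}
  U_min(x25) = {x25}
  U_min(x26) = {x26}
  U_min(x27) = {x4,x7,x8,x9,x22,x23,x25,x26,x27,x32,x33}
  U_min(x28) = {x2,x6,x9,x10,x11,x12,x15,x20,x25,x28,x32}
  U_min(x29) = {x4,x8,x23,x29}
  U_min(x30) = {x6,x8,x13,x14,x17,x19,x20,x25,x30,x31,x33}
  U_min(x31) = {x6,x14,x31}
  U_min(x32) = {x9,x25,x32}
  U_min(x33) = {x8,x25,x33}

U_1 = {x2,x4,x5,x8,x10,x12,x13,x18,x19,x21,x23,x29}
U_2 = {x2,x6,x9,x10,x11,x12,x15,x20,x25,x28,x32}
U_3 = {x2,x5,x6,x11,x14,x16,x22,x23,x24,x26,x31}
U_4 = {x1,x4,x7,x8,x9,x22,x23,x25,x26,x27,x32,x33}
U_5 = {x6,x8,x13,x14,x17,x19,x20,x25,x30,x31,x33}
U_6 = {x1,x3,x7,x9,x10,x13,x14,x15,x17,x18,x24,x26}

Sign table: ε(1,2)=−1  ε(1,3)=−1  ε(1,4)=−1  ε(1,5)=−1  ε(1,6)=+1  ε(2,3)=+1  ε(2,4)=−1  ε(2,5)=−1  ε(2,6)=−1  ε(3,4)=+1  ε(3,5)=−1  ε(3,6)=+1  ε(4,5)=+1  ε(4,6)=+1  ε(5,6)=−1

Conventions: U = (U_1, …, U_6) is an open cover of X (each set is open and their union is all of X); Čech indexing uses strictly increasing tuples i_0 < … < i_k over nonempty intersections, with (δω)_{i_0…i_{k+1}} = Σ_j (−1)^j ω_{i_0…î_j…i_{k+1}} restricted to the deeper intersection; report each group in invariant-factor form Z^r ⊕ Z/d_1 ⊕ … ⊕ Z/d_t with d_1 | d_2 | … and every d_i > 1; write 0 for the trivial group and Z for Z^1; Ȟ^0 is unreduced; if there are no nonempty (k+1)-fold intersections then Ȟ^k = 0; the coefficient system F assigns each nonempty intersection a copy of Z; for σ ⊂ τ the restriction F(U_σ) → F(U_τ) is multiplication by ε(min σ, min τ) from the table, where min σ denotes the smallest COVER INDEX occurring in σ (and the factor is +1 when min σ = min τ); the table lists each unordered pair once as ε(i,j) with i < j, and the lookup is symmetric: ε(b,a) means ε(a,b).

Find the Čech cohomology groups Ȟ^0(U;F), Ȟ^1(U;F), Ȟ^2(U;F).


Ȟ^0(U;F) ≅ 0; Ȟ^1(U;F) ≅ Z/2; Ȟ^2(U;F) ≅ Z

nonempty intersections:
  U12={x2,x10,x12} U13={x2,x5,x23} U14={x4,x8,x23} U15={x8,x13,x19} U16={x10,x13,x18} U23={x2,x6,x11} U24={x9,x25,x32} U25={x6,x20,x25} U26={x9,x10,x15} U34={x22,x23,x26} U35={x6,x14,x31} U36={x14,x24,x26} U45={x8,x25,x33} U46={x1,x7,x9,x26} U56={x13,x14,x17}
  U123={x2} U126={x10} U134={x23} U145={x8} U156={x13} U235={x6} U245={x25} U246={x9} U346={x26} U356={x14}
C dims 6,15,10; δ0: rk 6, SNF 1^5·2; δ1: rk 9, SNF 1^9
Ȟ^0: (6−6)−0=0 ⇒ 0
Ȟ^1: (15−9)−6=0 plus torsion [2] ⇒ Z/2
Ȟ^2: (10−0)−9=1 ⇒ Z


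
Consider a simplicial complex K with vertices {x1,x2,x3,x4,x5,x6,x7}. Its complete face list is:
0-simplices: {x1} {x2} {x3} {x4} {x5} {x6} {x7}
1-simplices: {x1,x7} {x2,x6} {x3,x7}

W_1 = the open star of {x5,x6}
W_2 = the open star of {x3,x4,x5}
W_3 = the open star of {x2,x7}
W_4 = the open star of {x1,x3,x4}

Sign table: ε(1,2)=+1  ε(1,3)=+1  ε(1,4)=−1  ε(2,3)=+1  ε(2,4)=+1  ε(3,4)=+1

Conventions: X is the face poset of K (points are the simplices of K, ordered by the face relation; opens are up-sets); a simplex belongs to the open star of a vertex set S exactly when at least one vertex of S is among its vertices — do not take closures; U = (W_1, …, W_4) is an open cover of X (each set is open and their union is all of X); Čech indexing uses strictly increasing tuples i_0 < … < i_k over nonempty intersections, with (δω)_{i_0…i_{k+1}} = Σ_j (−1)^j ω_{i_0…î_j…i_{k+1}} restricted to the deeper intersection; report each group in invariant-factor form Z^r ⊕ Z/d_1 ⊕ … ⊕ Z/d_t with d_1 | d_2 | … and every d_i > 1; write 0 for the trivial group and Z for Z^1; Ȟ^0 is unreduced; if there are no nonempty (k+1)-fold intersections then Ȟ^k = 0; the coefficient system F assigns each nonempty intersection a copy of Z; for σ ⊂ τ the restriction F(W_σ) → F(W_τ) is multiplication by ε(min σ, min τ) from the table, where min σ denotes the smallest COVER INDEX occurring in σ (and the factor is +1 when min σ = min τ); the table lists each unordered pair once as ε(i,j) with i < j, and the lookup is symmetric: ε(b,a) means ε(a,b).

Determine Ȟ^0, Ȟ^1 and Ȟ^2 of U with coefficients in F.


nonempty intersections:
  W1={{x5},{x6},{x2,x6}} W2={{x3},{x4},{x5},{x3,x7}} W3={{x2},{x7},{x1,x7},{x2,x6},{x3,x7}} W4={{x1},{x3},{x4},{x1,x7},{x3,x7}}
  W12={{x5}} W13={{x2,x6}} W23={{x3,x7}} W24={{x3},{x4},{x3,x7}} W34={{x1,x7},{x3,x7}}
  W234={{x3,x7}}
C dims 4,5,1; δ0: rk 3, SNF 1^3; δ1: rk 1, SNF 1^1
Ȟ^0: (4−3)−0=1 ⇒ Z
Ȟ^1: (5−1)−3=1 ⇒ Z
Ȟ^2: (1−0)−1=0 ⇒ 0

Ȟ^0 ≅ Z, Ȟ^1 ≅ Z and Ȟ^2 ≅ 0


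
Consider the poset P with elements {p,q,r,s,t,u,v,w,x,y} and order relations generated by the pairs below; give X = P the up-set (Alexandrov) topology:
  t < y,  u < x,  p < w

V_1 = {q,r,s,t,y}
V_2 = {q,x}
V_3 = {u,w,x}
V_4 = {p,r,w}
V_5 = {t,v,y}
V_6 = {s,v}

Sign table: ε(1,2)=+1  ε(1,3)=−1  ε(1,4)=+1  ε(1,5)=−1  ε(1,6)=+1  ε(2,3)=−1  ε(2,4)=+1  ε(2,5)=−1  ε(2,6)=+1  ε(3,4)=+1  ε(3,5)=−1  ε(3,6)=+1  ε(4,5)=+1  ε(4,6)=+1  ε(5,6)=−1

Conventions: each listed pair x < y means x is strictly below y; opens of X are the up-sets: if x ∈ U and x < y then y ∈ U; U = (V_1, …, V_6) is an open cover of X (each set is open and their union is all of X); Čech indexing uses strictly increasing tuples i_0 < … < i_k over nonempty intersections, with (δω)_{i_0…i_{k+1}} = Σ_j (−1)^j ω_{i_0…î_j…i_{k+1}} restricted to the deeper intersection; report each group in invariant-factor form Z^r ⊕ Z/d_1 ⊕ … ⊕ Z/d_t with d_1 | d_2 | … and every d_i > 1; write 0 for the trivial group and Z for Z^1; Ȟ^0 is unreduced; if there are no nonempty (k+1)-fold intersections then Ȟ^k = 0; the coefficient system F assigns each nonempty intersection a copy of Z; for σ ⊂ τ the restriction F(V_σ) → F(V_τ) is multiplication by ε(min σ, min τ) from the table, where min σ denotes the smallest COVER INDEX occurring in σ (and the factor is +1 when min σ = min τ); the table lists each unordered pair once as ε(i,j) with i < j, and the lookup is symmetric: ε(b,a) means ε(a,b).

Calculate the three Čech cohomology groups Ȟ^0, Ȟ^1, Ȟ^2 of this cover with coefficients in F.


Ȟ^0(U;F) ≅ 0,  Ȟ^1(U;F) ≅ Z ⊕ Z/2,  Ȟ^2(U;F) ≅ 0

cover nerve:
  V12={q} V14={r} V15={t,y} V16={s} V23={x} V34={w} V56={v}
C dims 6,7; δ0: rk 6, SNF 1^5·2
Ȟ^0: (6−6)−0=0 ⇒ 0
Ȟ^1: (7−0)−6=1 plus torsion [2] ⇒ Z ⊕ Z/2
Ȟ^2: (0−0)−0=0 ⇒ 0


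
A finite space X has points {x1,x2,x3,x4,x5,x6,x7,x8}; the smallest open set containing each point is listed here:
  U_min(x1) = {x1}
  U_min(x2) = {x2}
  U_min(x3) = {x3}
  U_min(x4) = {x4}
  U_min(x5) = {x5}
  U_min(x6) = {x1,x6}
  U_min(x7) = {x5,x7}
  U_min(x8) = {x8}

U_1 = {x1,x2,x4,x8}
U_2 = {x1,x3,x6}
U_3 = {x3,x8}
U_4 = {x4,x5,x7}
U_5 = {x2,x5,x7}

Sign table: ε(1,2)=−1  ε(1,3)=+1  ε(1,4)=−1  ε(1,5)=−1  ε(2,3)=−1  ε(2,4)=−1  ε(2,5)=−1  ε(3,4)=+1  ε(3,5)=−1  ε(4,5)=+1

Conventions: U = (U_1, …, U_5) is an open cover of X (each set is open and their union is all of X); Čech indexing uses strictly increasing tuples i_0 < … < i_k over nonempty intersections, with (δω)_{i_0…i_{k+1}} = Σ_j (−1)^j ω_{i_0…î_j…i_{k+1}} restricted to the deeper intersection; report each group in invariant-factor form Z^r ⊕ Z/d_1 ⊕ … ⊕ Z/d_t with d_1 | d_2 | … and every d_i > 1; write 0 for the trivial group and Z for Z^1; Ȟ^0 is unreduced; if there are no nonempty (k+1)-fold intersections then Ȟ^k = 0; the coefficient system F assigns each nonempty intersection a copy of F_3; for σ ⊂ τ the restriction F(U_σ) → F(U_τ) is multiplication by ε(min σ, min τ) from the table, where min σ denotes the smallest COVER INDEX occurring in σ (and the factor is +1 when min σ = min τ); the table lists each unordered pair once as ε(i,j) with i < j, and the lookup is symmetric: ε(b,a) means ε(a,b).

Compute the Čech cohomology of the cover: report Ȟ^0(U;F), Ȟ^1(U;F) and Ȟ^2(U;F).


nonempty overlaps:
  U12={x1} U13={x8} U14={x4} U15={x2} U23={x3} U45={x5,x7}
C dims 5,6; δ0: rk_F3 4
degree 0: 5−4−0 = 1 → Ȟ^0 ≅ Z/3
degree 1: 6−0−4 = 2 → Ȟ^1 ≅ Z/3 ⊕ Z/3
degree 2: 0−0−0 = 0 → Ȟ^2 ≅ 0

Ȟ^0 ≅ Z/3; Ȟ^1 ≅ Z/3 ⊕ Z/3; Ȟ^2 ≅ 0


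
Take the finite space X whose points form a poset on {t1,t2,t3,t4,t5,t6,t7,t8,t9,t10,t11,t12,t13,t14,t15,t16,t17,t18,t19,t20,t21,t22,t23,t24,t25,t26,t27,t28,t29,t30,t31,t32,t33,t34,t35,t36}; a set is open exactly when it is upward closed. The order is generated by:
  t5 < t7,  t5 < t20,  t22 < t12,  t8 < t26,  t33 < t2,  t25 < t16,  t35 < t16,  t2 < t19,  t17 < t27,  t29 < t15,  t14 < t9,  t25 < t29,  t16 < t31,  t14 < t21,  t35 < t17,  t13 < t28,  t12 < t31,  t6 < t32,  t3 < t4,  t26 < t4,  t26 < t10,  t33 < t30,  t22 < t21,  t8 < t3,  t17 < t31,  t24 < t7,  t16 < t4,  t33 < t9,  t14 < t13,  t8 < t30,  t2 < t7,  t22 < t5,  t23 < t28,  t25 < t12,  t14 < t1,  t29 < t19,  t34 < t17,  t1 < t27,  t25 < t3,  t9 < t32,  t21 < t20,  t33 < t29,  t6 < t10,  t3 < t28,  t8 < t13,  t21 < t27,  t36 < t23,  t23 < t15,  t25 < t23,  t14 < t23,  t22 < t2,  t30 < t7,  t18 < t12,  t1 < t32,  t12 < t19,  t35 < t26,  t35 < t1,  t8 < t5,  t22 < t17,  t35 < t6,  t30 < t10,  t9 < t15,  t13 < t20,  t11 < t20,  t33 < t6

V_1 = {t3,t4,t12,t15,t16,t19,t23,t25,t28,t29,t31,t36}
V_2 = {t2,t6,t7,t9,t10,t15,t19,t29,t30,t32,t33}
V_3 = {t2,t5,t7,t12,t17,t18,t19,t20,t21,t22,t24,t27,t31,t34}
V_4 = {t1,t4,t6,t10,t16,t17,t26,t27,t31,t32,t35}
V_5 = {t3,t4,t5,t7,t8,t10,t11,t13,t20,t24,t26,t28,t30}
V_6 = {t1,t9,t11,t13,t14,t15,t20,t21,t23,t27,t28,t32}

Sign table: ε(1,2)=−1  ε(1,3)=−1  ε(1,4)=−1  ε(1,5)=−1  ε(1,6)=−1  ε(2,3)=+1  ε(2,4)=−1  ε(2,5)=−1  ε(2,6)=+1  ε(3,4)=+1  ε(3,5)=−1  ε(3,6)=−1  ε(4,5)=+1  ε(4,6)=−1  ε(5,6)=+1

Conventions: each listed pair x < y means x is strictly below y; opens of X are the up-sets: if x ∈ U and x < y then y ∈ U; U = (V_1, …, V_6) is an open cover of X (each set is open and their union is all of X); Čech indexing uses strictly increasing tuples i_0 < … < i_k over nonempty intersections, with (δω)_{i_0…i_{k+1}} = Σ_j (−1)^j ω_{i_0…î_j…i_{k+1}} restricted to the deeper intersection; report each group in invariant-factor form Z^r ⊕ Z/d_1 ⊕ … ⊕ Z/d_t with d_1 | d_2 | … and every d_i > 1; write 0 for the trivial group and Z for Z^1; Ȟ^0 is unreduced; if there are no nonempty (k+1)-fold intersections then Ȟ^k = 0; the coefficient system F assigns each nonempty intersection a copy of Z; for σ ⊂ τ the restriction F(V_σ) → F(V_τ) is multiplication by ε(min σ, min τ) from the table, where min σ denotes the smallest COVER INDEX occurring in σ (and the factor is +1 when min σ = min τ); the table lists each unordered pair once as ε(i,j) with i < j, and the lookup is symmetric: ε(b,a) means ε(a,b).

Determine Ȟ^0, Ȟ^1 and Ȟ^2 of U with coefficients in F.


nonempty intersections:
  V12={t15,t19,t29} V13={t12,t19,t31} V14={t4,t16,t31} V15={t3,t4,t28} V16={t15,t23,t28} V23={t2,t7,t19} V24={t6,t10,t32} V25={t7,t10,t30} V26={t9,t15,t32} V34={t17,t27,t31} V35={t5,t7,t20,t24} V36={t20,t21,t27} V45={t4,t10,t26} V46={t1,t27,t32} V56={t11,t13,t20,t28}
  V123={t19} V126={t15} V134={t31} V145={t4} V156={t28} V235={t7} V245={t10} V246={t32} V346={t27} V356={t20}
C dims 6,15,10; δ0: rk 6, SNF 1^5·2; δ1: rk 9, SNF 1^9
Ȟ^0: (6−6)−0=0 ⇒ 0
Ȟ^1: (15−9)−6=0 plus torsion [2] ⇒ Z/2
Ȟ^2: (10−0)−9=1 ⇒ Z

Ȟ^0(U;F) ≅ 0,  Ȟ^1(U;F) ≅ Z/2,  Ȟ^2(U;F) ≅ Z


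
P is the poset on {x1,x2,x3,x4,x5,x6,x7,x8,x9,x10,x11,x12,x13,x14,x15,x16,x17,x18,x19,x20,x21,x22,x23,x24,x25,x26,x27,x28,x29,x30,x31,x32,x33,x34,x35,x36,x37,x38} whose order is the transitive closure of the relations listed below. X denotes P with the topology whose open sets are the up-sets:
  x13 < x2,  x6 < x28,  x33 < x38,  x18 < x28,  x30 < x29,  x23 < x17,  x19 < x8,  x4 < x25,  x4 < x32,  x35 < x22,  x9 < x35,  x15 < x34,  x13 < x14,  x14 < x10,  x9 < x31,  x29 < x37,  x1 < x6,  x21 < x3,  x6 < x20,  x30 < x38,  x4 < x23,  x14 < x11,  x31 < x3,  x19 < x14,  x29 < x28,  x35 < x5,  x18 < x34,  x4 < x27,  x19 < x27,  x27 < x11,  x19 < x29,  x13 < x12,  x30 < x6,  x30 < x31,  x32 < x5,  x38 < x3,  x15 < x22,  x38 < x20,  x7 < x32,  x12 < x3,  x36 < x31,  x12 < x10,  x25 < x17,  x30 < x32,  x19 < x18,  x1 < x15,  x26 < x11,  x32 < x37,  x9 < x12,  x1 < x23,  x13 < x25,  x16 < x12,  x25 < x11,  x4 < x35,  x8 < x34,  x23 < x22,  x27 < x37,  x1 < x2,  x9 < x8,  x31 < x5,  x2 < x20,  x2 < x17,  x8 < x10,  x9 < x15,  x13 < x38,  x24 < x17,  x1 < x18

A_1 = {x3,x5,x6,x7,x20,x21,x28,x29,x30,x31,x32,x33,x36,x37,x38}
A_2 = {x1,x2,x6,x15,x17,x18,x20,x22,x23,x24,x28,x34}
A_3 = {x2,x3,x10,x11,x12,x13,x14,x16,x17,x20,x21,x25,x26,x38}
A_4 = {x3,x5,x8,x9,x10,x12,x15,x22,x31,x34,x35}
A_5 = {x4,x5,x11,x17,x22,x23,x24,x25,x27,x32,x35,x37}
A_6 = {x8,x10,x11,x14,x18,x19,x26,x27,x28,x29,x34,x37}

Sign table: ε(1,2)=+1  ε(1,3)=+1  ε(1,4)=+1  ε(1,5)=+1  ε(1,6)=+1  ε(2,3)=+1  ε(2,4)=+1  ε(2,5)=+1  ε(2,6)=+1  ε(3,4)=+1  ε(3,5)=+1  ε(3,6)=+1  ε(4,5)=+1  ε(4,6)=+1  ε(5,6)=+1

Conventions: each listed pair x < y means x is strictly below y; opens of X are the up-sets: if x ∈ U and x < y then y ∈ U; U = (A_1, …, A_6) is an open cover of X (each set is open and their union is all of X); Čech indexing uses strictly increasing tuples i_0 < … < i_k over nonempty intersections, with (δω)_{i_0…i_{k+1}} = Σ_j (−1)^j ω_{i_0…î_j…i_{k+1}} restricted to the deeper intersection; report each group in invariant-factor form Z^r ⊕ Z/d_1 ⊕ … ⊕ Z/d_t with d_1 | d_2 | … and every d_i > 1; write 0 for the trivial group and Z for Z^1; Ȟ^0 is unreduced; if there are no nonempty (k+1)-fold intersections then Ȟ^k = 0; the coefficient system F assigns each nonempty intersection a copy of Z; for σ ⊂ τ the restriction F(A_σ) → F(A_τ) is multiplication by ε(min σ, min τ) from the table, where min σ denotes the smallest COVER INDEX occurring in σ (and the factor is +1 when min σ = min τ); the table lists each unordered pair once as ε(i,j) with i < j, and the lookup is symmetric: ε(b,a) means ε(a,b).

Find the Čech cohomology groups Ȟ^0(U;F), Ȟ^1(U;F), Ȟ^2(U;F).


Ȟ^0(U;F) ≅ Z, Ȟ^1(U;F) ≅ 0 and Ȟ^2(U;F) ≅ Z/2

nonempty overlaps:
  A12={x6,x20,x28} A13={x3,x20,x21,x38} A14={x3,x5,x31} A15={x5,x32,x37} A16={x28,x29,x37} A23={x2,x17,x20} A24={x15,x22,x34} A25={x17,x22,x23,x24} A26={x18,x28,x34} A34={x3,x10,x12} A35={x11,x17,x25} A36={x10,x11,x14,x26} A45={x5,x22,x35} A46={x8,x10,x34} A56={x11,x27,x37}
  A123={x20} A126={x28} A134={x3} A145={x5} A156={x37} A235={x17} A245={x22} A246={x34} A346={x10} A356={x11}
C dims 6,15,10; δ0: rk 5, SNF 1^5; δ1: rk 10, SNF 1^9·2
degree 0: 6−5−0 = 1 → Ȟ^0 ≅ Z
degree 1: 15−10−5 = 0 → Ȟ^1 ≅ 0
degree 2: 10−0−10 = 0 plus torsion [2] → Ȟ^2 ≅ Z/2


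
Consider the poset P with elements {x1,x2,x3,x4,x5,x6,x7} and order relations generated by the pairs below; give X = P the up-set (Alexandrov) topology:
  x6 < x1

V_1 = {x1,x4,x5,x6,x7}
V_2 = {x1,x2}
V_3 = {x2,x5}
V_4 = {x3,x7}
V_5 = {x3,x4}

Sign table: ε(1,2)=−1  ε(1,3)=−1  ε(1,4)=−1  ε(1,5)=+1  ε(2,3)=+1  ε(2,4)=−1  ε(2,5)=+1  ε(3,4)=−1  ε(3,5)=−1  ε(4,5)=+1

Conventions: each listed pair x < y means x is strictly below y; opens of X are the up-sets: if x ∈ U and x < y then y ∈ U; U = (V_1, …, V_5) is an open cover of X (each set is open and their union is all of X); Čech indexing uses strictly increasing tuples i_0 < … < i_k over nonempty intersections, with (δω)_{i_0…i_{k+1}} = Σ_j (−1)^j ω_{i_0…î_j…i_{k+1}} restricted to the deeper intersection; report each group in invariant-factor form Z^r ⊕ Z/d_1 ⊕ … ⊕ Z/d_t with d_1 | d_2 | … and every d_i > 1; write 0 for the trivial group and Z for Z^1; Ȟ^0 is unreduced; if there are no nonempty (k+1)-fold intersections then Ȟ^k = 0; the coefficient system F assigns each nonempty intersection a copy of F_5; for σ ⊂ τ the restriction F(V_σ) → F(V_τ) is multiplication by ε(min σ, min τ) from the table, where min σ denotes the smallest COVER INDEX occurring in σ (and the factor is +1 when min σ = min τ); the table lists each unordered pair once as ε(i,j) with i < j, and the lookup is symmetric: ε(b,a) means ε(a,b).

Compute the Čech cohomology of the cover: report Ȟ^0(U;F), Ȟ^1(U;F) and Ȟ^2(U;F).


Ȟ^0 ≅ 0, Ȟ^1 ≅ Z/5 and Ȟ^2 ≅ 0

cover nerve:
  V12={x1} V13={x5} V14={x7} V15={x4} V23={x2} V45={x3}
C dims 5,6; δ0: rk_F5 5
Ȟ^0: (5−5)−0=0 ⇒ 0
Ȟ^1: (6−0)−5=1 ⇒ Z/5
Ȟ^2: (0−0)−0=0 ⇒ 0


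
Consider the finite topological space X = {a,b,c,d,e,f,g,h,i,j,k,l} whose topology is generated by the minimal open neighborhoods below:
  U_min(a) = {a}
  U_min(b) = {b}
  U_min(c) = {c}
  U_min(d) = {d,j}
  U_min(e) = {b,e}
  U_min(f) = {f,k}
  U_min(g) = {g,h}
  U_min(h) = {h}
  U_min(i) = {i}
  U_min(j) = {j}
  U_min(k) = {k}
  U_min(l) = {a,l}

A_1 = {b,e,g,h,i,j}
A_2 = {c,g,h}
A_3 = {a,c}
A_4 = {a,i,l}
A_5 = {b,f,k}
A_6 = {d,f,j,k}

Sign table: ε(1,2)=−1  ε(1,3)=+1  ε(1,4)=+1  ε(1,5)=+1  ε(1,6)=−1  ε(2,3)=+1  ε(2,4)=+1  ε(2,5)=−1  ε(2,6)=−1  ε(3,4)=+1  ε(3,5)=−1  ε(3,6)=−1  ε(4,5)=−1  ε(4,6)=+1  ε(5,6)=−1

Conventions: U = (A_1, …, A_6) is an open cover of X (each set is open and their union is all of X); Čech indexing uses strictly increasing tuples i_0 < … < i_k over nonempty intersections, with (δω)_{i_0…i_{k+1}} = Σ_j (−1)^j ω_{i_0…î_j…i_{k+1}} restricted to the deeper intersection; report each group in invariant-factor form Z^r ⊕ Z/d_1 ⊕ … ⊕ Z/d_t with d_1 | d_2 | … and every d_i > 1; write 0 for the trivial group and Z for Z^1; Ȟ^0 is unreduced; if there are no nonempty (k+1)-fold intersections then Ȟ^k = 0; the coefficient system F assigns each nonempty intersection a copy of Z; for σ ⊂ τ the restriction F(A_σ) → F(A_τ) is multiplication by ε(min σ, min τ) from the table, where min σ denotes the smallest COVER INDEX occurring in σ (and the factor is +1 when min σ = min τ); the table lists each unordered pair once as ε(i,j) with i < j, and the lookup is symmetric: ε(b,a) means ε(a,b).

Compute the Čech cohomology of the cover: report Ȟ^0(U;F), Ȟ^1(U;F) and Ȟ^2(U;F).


Ȟ^0 ≅ 0,  Ȟ^1 ≅ Z ⊕ Z/2,  Ȟ^2 ≅ 0

intersection data:
  A12={g,h} A14={i} A15={b} A16={j} A23={c} A34={a} A56={f,k}
C dims 6,7; δ0: rk 6, SNF 1^5·2
Ȟ^0 = (6 − 6) − 0 = 0, so Ȟ^0 ≅ 0
Ȟ^1 = (7 − 0) − 6 = 1 plus torsion [2], so Ȟ^1 ≅ Z ⊕ Z/2
Ȟ^2 = (0 − 0) − 0 = 0, so Ȟ^2 ≅ 0


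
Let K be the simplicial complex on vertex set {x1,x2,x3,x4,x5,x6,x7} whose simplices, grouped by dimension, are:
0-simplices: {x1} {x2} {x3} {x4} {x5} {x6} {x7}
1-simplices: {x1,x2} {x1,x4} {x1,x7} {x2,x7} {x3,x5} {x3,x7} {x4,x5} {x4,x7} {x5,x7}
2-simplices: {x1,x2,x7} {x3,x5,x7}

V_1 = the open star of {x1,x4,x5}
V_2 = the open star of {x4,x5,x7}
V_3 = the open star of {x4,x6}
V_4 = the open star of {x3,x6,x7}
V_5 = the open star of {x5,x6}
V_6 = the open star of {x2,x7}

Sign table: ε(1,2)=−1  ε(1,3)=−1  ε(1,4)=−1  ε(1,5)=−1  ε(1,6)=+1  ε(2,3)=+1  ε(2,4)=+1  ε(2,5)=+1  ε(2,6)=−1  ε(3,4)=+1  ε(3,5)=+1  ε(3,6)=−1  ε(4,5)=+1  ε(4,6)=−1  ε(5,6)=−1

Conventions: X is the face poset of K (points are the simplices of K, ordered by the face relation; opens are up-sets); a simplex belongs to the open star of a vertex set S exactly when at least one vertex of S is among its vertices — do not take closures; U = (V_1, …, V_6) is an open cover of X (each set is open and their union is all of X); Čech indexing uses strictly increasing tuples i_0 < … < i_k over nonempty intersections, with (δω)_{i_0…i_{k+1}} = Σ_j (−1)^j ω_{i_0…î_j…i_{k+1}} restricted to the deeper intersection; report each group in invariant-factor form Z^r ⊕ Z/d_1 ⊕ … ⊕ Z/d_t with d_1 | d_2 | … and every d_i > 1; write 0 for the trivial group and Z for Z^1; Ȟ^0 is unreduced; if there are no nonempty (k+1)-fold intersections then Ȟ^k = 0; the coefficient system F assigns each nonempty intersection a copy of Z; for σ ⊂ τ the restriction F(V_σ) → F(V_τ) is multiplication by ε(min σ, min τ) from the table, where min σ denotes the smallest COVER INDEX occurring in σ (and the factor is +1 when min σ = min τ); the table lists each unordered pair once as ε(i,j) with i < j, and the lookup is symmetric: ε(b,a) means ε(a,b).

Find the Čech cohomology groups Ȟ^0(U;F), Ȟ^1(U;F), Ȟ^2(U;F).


Ȟ^0 ≅ Z, Ȟ^1 ≅ 0, Ȟ^2 ≅ Z

nerve of the cover:
  V1={{x1},{x4},{x5},{x1,x2},{x1,x4},{x1,x7},{x3,x5},{x4,x5},{x4,x7},{x5,x7},{x1,x2,x7},{x3,x5,x7}} V2={{x4},{x5},{x7},{x1,x4},{x1,x7},{x2,x7},{x3,x5},{x3,x7},{x4,x5},{x4,x7},{x5,x7},{x1,x2,x7},{x3,x5,x7}} V3={{x4},{x6},{x1,x4},{x4,x5},{x4,x7}} V4={{x3},{x6},{x7},{x1,x7},{x2,x7},{x3,x5},{x3,x7},{x4,x7},{x5,x7},{x1,x2,x7},{x3,x5,x7}} V5={{x5},{x6},{x3,x5},{x4,x5},{x5,x7},{x3,x5,x7}} V6={{x2},{x7},{x1,x2},{x1,x7},{x2,x7},{x3,x7},{x4,x7},{x5,x7},{x1,x2,x7},{x3,x5,x7}}
  V12={{x4},{x5},{x1,x4},{x1,x7},{x3,x5},{x4,x5},{x4,x7},{x5,x7},{x1,x2,x7},{x3,x5,x7}} V13={{x4},{x1,x4},{x4,x5},{x4,x7}} V14={{x1,x7},{x3,x5},{x4,x7},{x5,x7},{x1,x2,x7},{x3,x5,x7}} V15={{x5},{x3,x5},{x4,x5},{x5,x7},{x3,x5,x7}} V16={{x1,x2},{x1,x7},{x4,x7},{x5,x7},{x1,x2,x7},{x3,x5,x7}} V23={{x4},{x1,x4},{x4,x5},{x4,x7}} V24={{x7},{x1,x7},{x2,x7},{x3,x5},{x3,x7},{x4,x7},{x5,x7},{x1,x2,x7},{x3,x5,x7}} V25={{x5},{x3,x5},{x4,x5},{x5,x7},{x3,x5,x7}} V26={{x7},{x1,x7},{x2,x7},{x3,x7},{x4,x7},{x5,x7},{x1,x2,x7},{x3,x5,x7}} V34={{x6},{x4,x7}} V35={{x6},{x4,x5}} V36={{x4,x7}} V45={{x6},{x3,x5},{x5,x7},{x3,x5,x7}} V46={{x7},{x1,x7},{x2,x7},{x3,x7},{x4,x7},{x5,x7},{x1,x2,x7},{x3,x5,x7}} V56={{x5,x7},{x3,x5,x7}}
  V123={{x4},{x1,x4},{x4,x5},{x4,x7}} V124={{x1,x7},{x3,x5},{x4,x7},{x5,x7},{x1,x2,x7},{x3,x5,x7}} V125={{x5},{x3,x5},{x4,x5},{x5,x7},{x3,x5,x7}} V126={{x1,x7},{x4,x7},{x5,x7},{x1,x2,x7},{x3,x5,x7}} V134={{x4,x7}} V135={{x4,x5}} V136={{x4,x7}} V145={{x3,x5},{x5,x7},{x3,x5,x7}} V146={{x1,x7},{x4,x7},{x5,x7},{x1,x2,x7},{x3,x5,x7}} V156={{x5,x7},{x3,x5,x7}} V234={{x4,x7}} V235={{x4,x5}} V236={{x4,x7}} V245={{x3,x5},{x5,x7},{x3,x5,x7}} V246={{x7},{x1,x7},{x2,x7},{x3,x7},{x4,x7},{x5,x7},{x1,x2,x7},{x3,x5,x7}} V256={{x5,x7},{x3,x5,x7}} V345={{x6}} V346={{x4,x7}} V456={{x5,x7},{x3,x5,x7}}
  V1234={{x4,x7}} V1235={{x4,x5}} V1236={{x4,x7}} V1245={{x3,x5},{x5,x7},{x3,x5,x7}} V1246={{x1,x7},{x4,x7},{x5,x7},{x1,x2,x7},{x3,x5,x7}} V1256={{x5,x7},{x3,x5,x7}} V1346={{x4,x7}} V1456={{x5,x7},{x3,x5,x7}} V2346={{x4,x7}} V2456={{x5,x7},{x3,x5,x7}}
  V12346={{x4,x7}} V12456={{x5,x7},{x3,x5,x7}}
C dims 6,15,19,10; δ0: rk 5, SNF 1^5; δ1: rk 10, SNF 1^10; δ2: rk 8, SNF 1^8
Ȟ^0 = (6 − 5) − 0 = 1, so Ȟ^0 ≅ Z
Ȟ^1 = (15 − 10) − 5 = 0, so Ȟ^1 ≅ 0
Ȟ^2 = (19 − 8) − 10 = 1, so Ȟ^2 ≅ Z


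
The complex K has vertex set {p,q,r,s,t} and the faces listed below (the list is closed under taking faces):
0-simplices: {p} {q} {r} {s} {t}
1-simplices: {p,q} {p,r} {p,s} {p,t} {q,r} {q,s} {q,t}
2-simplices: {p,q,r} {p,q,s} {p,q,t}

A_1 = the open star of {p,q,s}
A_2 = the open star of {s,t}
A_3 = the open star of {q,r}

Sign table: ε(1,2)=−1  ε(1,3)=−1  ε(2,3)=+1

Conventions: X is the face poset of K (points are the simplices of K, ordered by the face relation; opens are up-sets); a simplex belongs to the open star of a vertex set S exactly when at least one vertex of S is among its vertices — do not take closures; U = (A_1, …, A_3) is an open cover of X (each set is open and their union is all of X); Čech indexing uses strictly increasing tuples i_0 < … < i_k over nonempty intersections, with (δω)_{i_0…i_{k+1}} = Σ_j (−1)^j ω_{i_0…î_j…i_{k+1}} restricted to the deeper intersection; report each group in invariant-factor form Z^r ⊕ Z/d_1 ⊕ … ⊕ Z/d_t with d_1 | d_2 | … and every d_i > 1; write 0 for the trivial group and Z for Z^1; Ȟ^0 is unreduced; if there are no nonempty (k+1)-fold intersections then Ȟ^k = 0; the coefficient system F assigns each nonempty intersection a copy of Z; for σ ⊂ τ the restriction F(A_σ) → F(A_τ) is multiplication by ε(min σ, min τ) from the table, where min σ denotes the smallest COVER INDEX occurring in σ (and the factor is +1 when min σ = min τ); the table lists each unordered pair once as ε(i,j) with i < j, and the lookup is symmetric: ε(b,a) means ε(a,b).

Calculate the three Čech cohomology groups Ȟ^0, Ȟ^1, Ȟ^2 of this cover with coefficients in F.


nonempty overlaps:
  A1={{p},{q},{s},{p,q},{p,r},{p,s},{p,t},{q,r},{q,s},{q,t},{p,q,r},{p,q,s},{p,q,t}} A2={{s},{t},{p,s},{p,t},{q,s},{q,t},{p,q,s},{p,q,t}} A3={{q},{r},{p,q},{p,r},{q,r},{q,s},{q,t},{p,q,r},{p,q,s},{p,q,t}}
  A12={{s},{p,s},{p,t},{q,s},{q,t},{p,q,s},{p,q,t}} A13={{q},{p,q},{p,r},{q,r},{q,s},{q,t},{p,q,r},{p,q,s},{p,q,t}} A23={{q,s},{q,t},{p,q,s},{p,q,t}}
  A123={{q,s},{q,t},{p,q,s},{p,q,t}}
C dims 3,3,1; δ0: rk 2, SNF 1^2; δ1: rk 1, SNF 1^1
degree 0: 3−2−0 = 1 → Ȟ^0 ≅ Z
degree 1: 3−1−2 = 0 → Ȟ^1 ≅ 0
degree 2: 1−0−1 = 0 → Ȟ^2 ≅ 0

Ȟ^0 = Z; Ȟ^1 = 0; Ȟ^2 = 0


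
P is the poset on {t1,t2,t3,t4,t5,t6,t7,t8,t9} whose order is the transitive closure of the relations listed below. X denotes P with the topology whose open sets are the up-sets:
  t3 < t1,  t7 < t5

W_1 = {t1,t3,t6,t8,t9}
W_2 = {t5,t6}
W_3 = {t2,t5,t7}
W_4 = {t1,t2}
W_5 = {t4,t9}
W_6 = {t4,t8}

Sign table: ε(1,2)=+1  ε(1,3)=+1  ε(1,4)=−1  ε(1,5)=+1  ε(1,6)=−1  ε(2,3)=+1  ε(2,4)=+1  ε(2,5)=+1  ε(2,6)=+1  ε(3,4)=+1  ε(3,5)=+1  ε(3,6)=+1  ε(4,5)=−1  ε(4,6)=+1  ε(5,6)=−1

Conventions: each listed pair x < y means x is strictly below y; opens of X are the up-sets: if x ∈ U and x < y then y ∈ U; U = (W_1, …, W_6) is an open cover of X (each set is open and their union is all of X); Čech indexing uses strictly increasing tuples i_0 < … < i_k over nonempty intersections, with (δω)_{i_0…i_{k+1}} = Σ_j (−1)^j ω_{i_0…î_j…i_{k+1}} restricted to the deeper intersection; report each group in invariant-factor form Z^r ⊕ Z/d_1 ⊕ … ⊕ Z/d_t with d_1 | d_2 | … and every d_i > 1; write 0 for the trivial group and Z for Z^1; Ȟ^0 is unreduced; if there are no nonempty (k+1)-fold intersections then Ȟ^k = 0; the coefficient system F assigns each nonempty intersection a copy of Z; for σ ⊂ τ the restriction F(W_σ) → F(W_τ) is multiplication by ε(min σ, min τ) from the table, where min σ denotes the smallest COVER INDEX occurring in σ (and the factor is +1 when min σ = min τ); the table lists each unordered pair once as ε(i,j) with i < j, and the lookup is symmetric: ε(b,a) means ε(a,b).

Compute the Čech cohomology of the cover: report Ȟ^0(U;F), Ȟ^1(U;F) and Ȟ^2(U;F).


nerve simplices:
  W12={t6} W14={t1} W15={t9} W16={t8} W23={t5} W34={t2} W56={t4}
C dims 6,7; δ0: rk 6, SNF 1^5·2
degree 0: 6−6−0 = 0 → Ȟ^0 ≅ 0
degree 1: 7−0−6 = 1 plus torsion [2] → Ȟ^1 ≅ Z ⊕ Z/2
degree 2: 0−0−0 = 0 → Ȟ^2 ≅ 0

Ȟ^0 = 0, Ȟ^1 = Z ⊕ Z/2, Ȟ^2 = 0
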